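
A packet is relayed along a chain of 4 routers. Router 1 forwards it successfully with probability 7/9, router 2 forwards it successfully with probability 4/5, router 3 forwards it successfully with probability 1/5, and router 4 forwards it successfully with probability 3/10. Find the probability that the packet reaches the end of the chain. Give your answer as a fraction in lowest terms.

The events are sequential, so multiply the conditional probabilities:
P = 7/9 × 4/5 × 1/5 × 3/10 = 84/2250 = 14/375.

14/375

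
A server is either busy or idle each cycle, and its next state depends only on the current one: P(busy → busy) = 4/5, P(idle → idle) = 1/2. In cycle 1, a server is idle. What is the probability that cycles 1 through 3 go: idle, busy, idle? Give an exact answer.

Cycle 1 is given. For each transition, use the conditional probability from the current state:
P(busy | idle) = 1/2; P(idle | busy) = 1/5.
P = 1/2 × 1/5 = 1/10.

1/10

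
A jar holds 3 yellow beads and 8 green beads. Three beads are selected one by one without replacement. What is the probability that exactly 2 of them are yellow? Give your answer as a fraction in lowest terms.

8/55

One ordering (yellow drawn first) has probability 3/11 × 2/10 × 8/9 = 48/990 = 8/165.
There are C(3,2) = 3 such orderings, each equally likely, so P = 3 × 8/165 = 8/55.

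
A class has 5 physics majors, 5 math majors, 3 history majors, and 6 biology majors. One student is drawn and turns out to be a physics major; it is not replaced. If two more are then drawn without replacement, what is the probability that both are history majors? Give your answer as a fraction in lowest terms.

After the first draw, 3 of the remaining 18 students are history majors.
P = 3/18 × 2/17 = 6/306 = 1/51.

1/51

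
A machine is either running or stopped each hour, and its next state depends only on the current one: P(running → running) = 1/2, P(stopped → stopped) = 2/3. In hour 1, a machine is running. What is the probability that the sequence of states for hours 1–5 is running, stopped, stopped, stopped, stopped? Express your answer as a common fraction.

4/27

Hour 1 is given. For each transition, use the conditional probability from the current state:
P(stopped | running) = 1/2; P(stopped | stopped) = 2/3; P(stopped | stopped) = 2/3; P(stopped | stopped) = 2/3.
P = 1/2 × 2/3 × 2/3 × 2/3 = 8/54 = 4/27.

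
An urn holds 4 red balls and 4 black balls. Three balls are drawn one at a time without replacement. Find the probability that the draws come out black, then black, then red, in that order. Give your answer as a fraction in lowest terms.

1/7

Multiply the probability of each draw given the previous ones:
P = 4/8 × 3/7 × 4/6 = 48/336 = 1/7.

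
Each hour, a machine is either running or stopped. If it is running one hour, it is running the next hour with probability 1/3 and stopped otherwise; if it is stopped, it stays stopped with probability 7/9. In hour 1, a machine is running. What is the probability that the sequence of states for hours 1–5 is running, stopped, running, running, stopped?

8/243

Hour 1 is given. For each transition, use the conditional probability from the current state:
P(stopped | running) = 2/3; P(running | stopped) = 2/9; P(running | running) = 1/3; P(stopped | running) = 2/3.
P = 2/3 × 2/9 × 1/3 × 2/3 = 8/243.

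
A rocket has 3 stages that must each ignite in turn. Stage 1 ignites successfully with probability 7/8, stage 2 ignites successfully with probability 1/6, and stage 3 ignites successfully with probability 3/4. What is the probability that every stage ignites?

Each stage is reached only if all earlier stages succeed, so
P = 7/8 × 1/6 × 3/4 = 21/192 = 7/64.

7/64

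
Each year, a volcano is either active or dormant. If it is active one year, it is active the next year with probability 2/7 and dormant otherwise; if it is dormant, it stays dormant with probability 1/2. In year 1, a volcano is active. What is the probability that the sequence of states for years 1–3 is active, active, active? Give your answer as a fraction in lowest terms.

Year 1 is given. For each transition, use the conditional probability from the current state:
P(active | active) = 2/7; P(active | active) = 2/7.
P = 2/7 × 2/7 = 4/49.

4/49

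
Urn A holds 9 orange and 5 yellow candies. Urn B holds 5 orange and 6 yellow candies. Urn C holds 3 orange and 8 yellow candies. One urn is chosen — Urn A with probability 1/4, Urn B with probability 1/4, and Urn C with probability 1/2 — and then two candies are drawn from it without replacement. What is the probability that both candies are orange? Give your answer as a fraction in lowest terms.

From Urn A: P(both orange) = (9/14)(8/13) = 36/91.
From Urn B: P(both orange) = (5/11)(4/10) = 2/11.
From Urn C: P(both orange) = (3/11)(2/10) = 3/55.
Total probability = (1/4)(36/91) + (1/4)(2/11) + (1/2)(3/55) = 859/5005.

859/5005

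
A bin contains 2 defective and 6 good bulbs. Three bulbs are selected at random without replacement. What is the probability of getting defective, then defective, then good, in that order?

1/28

Multiply the probability of each draw given the previous ones:
P = 2/8 × 1/7 × 6/6 = 12/336 = 1/28.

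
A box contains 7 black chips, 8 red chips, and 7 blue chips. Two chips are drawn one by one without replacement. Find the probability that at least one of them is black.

P(no black) = 15/22 × 14/21 = 210/462 = 5/11.
P(at least one) = 1 − 5/11 = 6/11.

6/11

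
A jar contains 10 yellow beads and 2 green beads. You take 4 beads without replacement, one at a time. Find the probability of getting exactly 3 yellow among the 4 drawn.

One ordering (yellow drawn first) has probability 10/12 × 9/11 × 8/10 × 2/9 = 1440/11880 = 4/33.
There are C(4,3) = 4 such orderings, each equally likely, so P = 4 × 4/33 = 16/33.

16/33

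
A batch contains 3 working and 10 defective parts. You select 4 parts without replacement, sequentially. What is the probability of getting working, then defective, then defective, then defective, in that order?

18/143

Each draw changes the counts, so multiply the conditional probabilities along the sequence:
P = 3/13 × 10/12 × 9/11 × 8/10 = 2160/17160 = 18/143.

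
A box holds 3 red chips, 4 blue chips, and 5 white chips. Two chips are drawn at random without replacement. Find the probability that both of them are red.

P(all red) = 3/12 × 2/11 = 6/132 = 1/22.

1/22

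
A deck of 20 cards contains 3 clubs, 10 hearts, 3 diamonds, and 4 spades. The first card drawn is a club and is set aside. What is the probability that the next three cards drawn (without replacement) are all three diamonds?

With the first card removed, 3 diamonds remain out of 19.
P = 3/19 × 2/18 × 1/17 = 6/5814 = 1/969.

1/969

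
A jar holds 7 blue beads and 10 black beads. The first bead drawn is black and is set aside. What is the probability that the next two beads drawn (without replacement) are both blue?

7/40

After the first draw, 7 of the remaining 16 beads are blue.
P = 7/16 × 6/15 = 42/240 = 7/40.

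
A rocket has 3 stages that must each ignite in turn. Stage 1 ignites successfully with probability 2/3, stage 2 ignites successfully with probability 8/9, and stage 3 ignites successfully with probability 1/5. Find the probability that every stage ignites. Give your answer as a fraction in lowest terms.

Multiplying along the chain,
P = 2/3 × 8/9 × 1/5 = 16/135.

16/135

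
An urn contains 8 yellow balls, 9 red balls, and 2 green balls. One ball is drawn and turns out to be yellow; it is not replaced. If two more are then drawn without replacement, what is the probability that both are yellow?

After the first draw, 7 of the remaining 18 balls are yellow.
P = 7/18 × 6/17 = 42/306 = 7/51.

7/51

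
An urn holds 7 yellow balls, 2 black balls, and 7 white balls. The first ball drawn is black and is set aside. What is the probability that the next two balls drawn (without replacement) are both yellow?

With the first ball removed, 7 yellow remain out of 15.
P = 7/15 × 6/14 = 42/210 = 1/5.

1/5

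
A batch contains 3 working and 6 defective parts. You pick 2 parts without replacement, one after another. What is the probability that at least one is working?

P(no working) = 6/9 × 5/8 = 30/72 = 5/12.
P(at least one) = 1 − 5/12 = 7/12.

7/12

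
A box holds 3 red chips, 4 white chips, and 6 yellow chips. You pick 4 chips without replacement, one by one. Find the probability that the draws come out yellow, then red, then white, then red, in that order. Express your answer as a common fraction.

Multiply the probability of each draw given the previous ones:
P = 6/13 × 3/12 × 4/11 × 2/10 = 144/17160 = 6/715.

6/715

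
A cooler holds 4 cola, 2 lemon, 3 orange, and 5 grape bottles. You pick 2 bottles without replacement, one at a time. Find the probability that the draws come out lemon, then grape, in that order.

Multiply the probability of each draw given the previous ones:
P = 2/14 × 5/13 = 10/182 = 5/91.

5/91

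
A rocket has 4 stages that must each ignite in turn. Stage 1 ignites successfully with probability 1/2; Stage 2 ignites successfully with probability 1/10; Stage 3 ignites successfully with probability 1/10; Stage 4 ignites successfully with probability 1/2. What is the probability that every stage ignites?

1/400

The events are sequential, so multiply the conditional probabilities:
P = 1/2 × 1/10 × 1/10 × 1/2 = 1/400.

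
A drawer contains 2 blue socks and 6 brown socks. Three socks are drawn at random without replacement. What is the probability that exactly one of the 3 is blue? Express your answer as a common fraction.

15/28

One ordering (blue drawn first) has probability 2/8 × 6/7 × 5/6 = 60/336 = 5/28.
There are C(3,1) = 3 such orderings, each equally likely, so P = 3 × 5/28 = 15/28.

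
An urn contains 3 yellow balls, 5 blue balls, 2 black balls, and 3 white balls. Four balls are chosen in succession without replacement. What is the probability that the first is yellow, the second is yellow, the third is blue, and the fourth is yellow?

1/572

Each draw changes the counts, so multiply the conditional probabilities along the sequence:
P = 3/13 × 2/12 × 5/11 × 1/10 = 30/17160 = 1/572.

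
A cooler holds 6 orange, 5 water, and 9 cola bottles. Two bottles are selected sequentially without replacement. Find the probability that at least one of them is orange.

99/190

P(no orange) = 14/20 × 13/19 = 182/380 = 91/190.
P(at least one) = 1 − 91/190 = 99/190.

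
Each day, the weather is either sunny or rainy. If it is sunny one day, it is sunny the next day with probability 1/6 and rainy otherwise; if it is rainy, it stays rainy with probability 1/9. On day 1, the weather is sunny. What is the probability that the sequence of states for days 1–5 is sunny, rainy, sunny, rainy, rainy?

Day 1 is given. For each transition, use the conditional probability from the current state:
P(rainy | sunny) = 5/6; P(sunny | rainy) = 8/9; P(rainy | sunny) = 5/6; P(rainy | rainy) = 1/9.
P = 5/6 × 8/9 × 5/6 × 1/9 = 200/2916 = 50/729.

50/729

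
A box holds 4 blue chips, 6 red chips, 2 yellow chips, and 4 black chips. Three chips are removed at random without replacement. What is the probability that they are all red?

P = 6/16 × 5/15 × 4/14 = 120/3360 = 1/28.

1/28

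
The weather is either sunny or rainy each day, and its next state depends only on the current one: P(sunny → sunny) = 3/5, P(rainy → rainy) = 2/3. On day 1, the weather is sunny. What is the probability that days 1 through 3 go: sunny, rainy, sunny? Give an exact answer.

Day 1 is given. For each transition, use the conditional probability from the current state:
P(rainy | sunny) = 2/5; P(sunny | rainy) = 1/3.
P = 2/5 × 1/3 = 2/15.

2/15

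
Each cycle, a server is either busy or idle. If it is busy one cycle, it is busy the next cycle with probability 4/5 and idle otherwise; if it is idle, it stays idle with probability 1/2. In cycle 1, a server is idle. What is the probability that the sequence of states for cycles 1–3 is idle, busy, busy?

2/5

Cycle 1 is given. For each transition, use the conditional probability from the current state:
P(busy | idle) = 1/2; P(busy | busy) = 4/5.
P = 1/2 × 4/5 = 4/10 = 2/5.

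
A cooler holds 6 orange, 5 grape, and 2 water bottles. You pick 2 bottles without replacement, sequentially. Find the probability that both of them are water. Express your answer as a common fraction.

P = 2/13 × 1/12 = 2/156 = 1/78.

1/78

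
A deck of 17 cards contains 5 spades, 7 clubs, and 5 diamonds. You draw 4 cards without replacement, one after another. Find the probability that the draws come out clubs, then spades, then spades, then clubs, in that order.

1/68

Each draw changes the counts, so multiply the conditional probabilities along the sequence:
P = 7/17 × 5/16 × 4/15 × 6/14 = 840/57120 = 1/68.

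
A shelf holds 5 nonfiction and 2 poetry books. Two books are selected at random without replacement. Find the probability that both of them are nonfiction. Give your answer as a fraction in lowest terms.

10/21

P(every draw is nonfiction) = 5/7 × 4/6 = 20/42 = 10/21.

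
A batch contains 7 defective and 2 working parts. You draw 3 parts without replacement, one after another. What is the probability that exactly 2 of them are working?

One ordering (working drawn first) has probability 2/9 × 1/8 × 7/7 = 14/504 = 1/36.
There are C(3,2) = 3 such orderings, each equally likely, so P = 3 × 1/36 = 1/12.

1/12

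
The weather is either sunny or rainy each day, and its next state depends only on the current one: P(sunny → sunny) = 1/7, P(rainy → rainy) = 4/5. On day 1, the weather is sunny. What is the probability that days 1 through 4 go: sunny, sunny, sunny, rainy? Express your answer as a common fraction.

Day 1 is given. For each transition, use the conditional probability from the current state:
P(sunny | sunny) = 1/7; P(sunny | sunny) = 1/7; P(rainy | sunny) = 6/7.
P = 1/7 × 1/7 × 6/7 = 6/343.

6/343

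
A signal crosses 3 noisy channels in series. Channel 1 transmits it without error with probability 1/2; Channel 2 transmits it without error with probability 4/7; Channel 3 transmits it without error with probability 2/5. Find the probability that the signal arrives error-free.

4/35

The events are sequential, so multiply the conditional probabilities:
P = 1/2 × 4/7 × 2/5 = 8/70 = 4/35.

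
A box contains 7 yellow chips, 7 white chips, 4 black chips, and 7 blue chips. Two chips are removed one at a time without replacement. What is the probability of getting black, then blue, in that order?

Each draw changes the counts, so multiply the conditional probabilities along the sequence:
P = 4/25 × 7/24 = 28/600 = 7/150.

7/150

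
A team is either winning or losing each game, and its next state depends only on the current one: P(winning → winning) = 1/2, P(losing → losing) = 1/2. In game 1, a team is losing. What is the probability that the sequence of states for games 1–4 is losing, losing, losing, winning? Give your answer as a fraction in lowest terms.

1/8

Game 1 is given. For each transition, use the conditional probability from the current state:
P(losing | losing) = 1/2; P(losing | losing) = 1/2; P(winning | losing) = 1/2.
P = 1/2 × 1/2 × 1/2 = 1/8.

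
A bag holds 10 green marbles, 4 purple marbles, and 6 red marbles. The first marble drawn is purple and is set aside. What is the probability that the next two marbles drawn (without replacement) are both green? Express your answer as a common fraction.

5/19

With the first marble removed, 10 green remain out of 19.
P = 10/19 × 9/18 = 90/342 = 5/19.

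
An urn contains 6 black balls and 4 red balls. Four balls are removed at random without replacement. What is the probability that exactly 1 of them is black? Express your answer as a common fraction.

One ordering (black drawn first) has probability 6/10 × 4/9 × 3/8 × 2/7 = 144/5040 = 1/35.
There are C(4,1) = 4 such orderings, each equally likely, so P = 4 × 1/35 = 4/35.

4/35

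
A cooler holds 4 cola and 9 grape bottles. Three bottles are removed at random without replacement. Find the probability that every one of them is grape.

42/143

P = 9/13 × 8/12 × 7/11 = 504/1716 = 42/143.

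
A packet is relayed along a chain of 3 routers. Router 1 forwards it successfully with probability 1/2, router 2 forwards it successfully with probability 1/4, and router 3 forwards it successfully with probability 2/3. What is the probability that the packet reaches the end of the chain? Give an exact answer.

1/12

The events are sequential, so multiply the conditional probabilities:
P = 1/2 × 1/4 × 2/3 = 2/24 = 1/12.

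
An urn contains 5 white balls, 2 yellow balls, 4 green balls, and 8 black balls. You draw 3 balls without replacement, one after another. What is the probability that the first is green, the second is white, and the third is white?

40/2907

Chain rule:
P = 4/19 × 5/18 × 4/17 = 80/5814 = 40/2907.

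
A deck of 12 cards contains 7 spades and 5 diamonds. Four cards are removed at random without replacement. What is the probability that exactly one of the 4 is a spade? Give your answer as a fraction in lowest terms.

14/99

One ordering (a spade drawn first) has probability 7/12 × 5/11 × 4/10 × 3/9 = 420/11880 = 7/198.
There are C(4,1) = 4 such orderings, each equally likely, so P = 4 × 7/198 = 14/99.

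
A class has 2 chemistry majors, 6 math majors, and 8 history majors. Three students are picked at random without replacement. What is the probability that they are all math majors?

1/28

P(every draw is a math major) = 6/16 × 5/15 × 4/14 = 120/3360 = 1/28.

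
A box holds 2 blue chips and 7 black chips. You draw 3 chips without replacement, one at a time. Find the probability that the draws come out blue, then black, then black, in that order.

Chain rule:
P = 2/9 × 7/8 × 6/7 = 84/504 = 1/6.

1/6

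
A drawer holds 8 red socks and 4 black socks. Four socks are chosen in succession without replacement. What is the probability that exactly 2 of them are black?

56/165

One ordering (black drawn first) has probability 4/12 × 3/11 × 8/10 × 7/9 = 672/11880 = 28/495.
There are C(4,2) = 6 such orderings, each equally likely, so P = 6 × 28/495 = 56/165.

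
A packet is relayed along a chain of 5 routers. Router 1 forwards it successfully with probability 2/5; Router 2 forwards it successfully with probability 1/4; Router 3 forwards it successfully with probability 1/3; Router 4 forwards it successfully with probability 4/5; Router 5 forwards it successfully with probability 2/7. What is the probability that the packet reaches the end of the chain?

4/525

Each stage is reached only if all earlier stages succeed, so
P = 2/5 × 1/4 × 1/3 × 4/5 × 2/7 = 16/2100 = 4/525.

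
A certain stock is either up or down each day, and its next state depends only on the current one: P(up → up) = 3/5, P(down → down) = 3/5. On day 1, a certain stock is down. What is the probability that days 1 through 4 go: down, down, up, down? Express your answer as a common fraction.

12/125

Day 1 is given. For each transition, use the conditional probability from the current state:
P(down | down) = 3/5; P(up | down) = 2/5; P(down | up) = 2/5.
P = 3/5 × 2/5 × 2/5 = 12/125.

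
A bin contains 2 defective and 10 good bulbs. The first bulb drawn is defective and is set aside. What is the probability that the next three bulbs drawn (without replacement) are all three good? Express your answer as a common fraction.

8/11

With the first bulb removed, 10 good remain out of 11.
P = 10/11 × 9/10 × 8/9 = 720/990 = 8/11.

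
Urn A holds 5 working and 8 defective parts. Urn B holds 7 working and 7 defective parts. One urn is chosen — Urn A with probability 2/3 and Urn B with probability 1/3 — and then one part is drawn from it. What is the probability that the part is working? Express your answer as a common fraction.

From Urn A: P(working) = 5/13.
From Urn B: P(working) = 7/14.
Total probability = (2/3)(5/13) + (1/3)(7/14) = 11/26.

11/26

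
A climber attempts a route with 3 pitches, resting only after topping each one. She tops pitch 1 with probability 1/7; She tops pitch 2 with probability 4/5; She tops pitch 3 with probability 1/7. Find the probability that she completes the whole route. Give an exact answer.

Each stage is reached only if all earlier stages succeed, so
P = 1/7 × 4/5 × 1/7 = 4/245.

4/245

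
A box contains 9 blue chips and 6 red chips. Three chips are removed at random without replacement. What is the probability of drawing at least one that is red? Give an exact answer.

P(no red) = 9/15 × 8/14 × 7/13 = 504/2730 = 12/65.
P(at least one) = 1 − 12/65 = 53/65.

53/65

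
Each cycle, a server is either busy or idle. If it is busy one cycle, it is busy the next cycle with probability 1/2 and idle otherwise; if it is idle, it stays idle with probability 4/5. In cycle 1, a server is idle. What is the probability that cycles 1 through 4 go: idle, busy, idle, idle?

2/25

Cycle 1 is given. For each transition, use the conditional probability from the current state:
P(busy | idle) = 1/5; P(idle | busy) = 1/2; P(idle | idle) = 4/5.
P = 1/5 × 1/2 × 4/5 = 4/50 = 2/25.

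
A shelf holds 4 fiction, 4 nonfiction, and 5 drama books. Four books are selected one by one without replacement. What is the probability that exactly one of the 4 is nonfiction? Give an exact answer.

336/715

One ordering (nonfiction drawn first) has probability 4/13 × 9/12 × 8/11 × 7/10 = 2016/17160 = 84/715.
There are C(4,1) = 4 such orderings, each equally likely, so P = 4 × 84/715 = 336/715.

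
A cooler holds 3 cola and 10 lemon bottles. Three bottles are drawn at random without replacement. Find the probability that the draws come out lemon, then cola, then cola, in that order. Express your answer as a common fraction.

Multiply the probability of each draw given the previous ones:
P = 10/13 × 3/12 × 2/11 = 60/1716 = 5/143.

5/143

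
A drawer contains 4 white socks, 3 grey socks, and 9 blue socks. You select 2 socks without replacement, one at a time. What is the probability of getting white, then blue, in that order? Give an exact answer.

Each draw changes the counts, so multiply the conditional probabilities along the sequence:
P = 4/16 × 9/15 = 36/240 = 3/20.

3/20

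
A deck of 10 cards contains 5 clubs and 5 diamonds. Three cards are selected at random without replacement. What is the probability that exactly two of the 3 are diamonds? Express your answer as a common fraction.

5/12

One ordering (diamonds drawn first) has probability 5/10 × 4/9 × 5/8 = 100/720 = 5/36.
There are C(3,2) = 3 such orderings, each equally likely, so P = 3 × 5/36 = 5/12.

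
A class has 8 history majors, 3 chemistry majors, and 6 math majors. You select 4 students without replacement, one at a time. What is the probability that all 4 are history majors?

1/34

P(every draw is a history major) = 8/17 × 7/16 × 6/15 × 5/14 = 1680/57120 = 1/34.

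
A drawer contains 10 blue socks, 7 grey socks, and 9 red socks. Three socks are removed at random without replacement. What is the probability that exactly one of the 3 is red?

153/325

One ordering (red drawn first) has probability 9/26 × 17/25 × 16/24 = 2448/15600 = 51/325.
There are C(3,1) = 3 such orderings, each equally likely, so P = 3 × 51/325 = 153/325.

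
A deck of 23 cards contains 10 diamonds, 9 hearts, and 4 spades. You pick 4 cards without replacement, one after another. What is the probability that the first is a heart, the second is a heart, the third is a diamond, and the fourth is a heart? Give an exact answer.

6/253

Each draw changes the counts, so multiply the conditional probabilities along the sequence:
P = 9/23 × 8/22 × 10/21 × 7/20 = 5040/212520 = 6/253.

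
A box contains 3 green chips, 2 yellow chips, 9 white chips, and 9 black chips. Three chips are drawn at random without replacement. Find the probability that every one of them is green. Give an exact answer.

P(every draw is green) = 3/23 × 2/22 × 1/21 = 6/10626 = 1/1771.

1/1771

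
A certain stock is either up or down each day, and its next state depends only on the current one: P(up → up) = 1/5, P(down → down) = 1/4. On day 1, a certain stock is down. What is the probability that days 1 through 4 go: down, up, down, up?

9/20

Day 1 is given. For each transition, use the conditional probability from the current state:
P(up | down) = 3/4; P(down | up) = 4/5; P(up | down) = 3/4.
P = 3/4 × 4/5 × 3/4 = 36/80 = 9/20.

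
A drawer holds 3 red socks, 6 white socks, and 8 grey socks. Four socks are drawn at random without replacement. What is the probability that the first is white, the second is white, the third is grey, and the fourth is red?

Each draw changes the counts, so multiply the conditional probabilities along the sequence:
P = 6/17 × 5/16 × 8/15 × 3/14 = 720/57120 = 3/238.

3/238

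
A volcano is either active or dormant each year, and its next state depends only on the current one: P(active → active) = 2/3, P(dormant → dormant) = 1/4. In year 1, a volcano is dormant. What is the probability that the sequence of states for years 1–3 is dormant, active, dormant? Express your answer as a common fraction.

Year 1 is given. For each transition, use the conditional probability from the current state:
P(active | dormant) = 3/4; P(dormant | active) = 1/3.
P = 3/4 × 1/3 = 3/12 = 1/4.

1/4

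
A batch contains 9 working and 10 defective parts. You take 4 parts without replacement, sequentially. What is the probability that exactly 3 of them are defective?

One ordering (defective drawn first) has probability 10/19 × 9/18 × 8/17 × 9/16 = 6480/93024 = 45/646.
There are C(4,3) = 4 such orderings, each equally likely, so P = 4 × 45/646 = 90/323.

90/323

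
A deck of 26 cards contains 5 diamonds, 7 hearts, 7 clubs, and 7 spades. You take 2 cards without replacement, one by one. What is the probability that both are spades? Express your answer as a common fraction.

P(every draw is a spade) = 7/26 × 6/25 = 42/650 = 21/325.

21/325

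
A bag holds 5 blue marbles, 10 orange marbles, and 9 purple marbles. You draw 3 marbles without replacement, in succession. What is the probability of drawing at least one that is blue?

1055/2024

P(no blue) = 19/24 × 18/23 × 17/22 = 5814/12144 = 969/2024.
P(at least one) = 1 − 969/2024 = 1055/2024.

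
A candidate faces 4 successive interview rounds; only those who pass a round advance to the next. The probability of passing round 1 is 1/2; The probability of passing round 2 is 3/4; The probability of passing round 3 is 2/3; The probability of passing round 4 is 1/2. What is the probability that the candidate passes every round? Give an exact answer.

1/8

Each stage is reached only if all earlier stages succeed, so
P = 1/2 × 3/4 × 2/3 × 1/2 = 6/48 = 1/8.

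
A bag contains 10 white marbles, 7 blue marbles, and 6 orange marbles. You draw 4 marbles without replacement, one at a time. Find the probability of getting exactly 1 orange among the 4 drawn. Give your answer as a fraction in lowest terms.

One ordering (orange drawn first) has probability 6/23 × 17/22 × 16/21 × 15/20 = 24480/212520 = 204/1771.
There are C(4,1) = 4 such orderings, each equally likely, so P = 4 × 204/1771 = 816/1771.

816/1771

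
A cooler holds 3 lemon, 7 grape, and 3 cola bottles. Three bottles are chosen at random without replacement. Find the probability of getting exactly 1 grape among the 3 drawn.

105/286

One ordering (grape drawn first) has probability 7/13 × 6/12 × 5/11 = 210/1716 = 35/286.
There are C(3,1) = 3 such orderings, each equally likely, so P = 3 × 35/286 = 105/286.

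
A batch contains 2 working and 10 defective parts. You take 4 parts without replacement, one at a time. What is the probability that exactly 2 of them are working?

One ordering (working drawn first) has probability 2/12 × 1/11 × 10/10 × 9/9 = 180/11880 = 1/66.
There are C(4,2) = 6 such orderings, each equally likely, so P = 6 × 1/66 = 1/11.

1/11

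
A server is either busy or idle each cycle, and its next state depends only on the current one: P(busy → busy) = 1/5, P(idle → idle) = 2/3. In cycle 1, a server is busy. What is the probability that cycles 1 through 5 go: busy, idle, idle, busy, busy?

Cycle 1 is given. For each transition, use the conditional probability from the current state:
P(idle | busy) = 4/5; P(idle | idle) = 2/3; P(busy | idle) = 1/3; P(busy | busy) = 1/5.
P = 4/5 × 2/3 × 1/3 × 1/5 = 8/225.

8/225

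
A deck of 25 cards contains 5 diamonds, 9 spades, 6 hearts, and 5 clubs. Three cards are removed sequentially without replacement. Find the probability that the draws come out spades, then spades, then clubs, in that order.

3/115

Multiply the probability of each draw given the previous ones:
P = 9/25 × 8/24 × 5/23 = 360/13800 = 3/115.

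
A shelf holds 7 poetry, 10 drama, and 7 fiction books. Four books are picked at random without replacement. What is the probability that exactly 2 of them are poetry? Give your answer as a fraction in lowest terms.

One ordering (poetry drawn first) has probability 7/24 × 6/23 × 17/22 × 16/21 = 11424/255024 = 34/759.
There are C(4,2) = 6 such orderings, each equally likely, so P = 6 × 34/759 = 68/253.

68/253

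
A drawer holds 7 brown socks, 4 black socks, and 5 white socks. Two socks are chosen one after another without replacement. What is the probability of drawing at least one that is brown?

P(no brown) = 9/16 × 8/15 = 72/240 = 3/10.
P(at least one) = 1 − 3/10 = 7/10.

7/10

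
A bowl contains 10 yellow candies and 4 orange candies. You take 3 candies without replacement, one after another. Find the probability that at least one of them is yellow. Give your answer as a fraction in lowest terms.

P(no yellow) = 4/14 × 3/13 × 2/12 = 24/2184 = 1/91.
P(at least one) = 1 − 1/91 = 90/91.

90/91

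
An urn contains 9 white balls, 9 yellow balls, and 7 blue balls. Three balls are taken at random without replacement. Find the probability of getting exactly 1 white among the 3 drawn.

One ordering (white drawn first) has probability 9/25 × 16/24 × 15/23 = 2160/13800 = 18/115.
There are C(3,1) = 3 such orderings, each equally likely, so P = 3 × 18/115 = 54/115.

54/115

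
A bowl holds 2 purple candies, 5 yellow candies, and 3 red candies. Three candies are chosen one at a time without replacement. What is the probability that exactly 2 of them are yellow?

5/12

One ordering (yellow drawn first) has probability 5/10 × 4/9 × 5/8 = 100/720 = 5/36.
There are C(3,2) = 3 such orderings, each equally likely, so P = 3 × 5/36 = 5/12.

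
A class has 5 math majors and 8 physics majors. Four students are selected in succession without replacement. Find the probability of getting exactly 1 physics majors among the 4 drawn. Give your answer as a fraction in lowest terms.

16/143

One ordering (a physics major drawn first) has probability 8/13 × 5/12 × 4/11 × 3/10 = 480/17160 = 4/143.
There are C(4,1) = 4 such orderings, each equally likely, so P = 4 × 4/143 = 16/143.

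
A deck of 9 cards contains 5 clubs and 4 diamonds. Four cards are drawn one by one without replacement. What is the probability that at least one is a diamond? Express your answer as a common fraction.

121/126

P(no diamonds) = 5/9 × 4/8 × 3/7 × 2/6 = 120/3024 = 5/126.
P(at least one) = 1 − 5/126 = 121/126.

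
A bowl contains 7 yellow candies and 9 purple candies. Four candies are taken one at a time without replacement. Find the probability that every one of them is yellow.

P(every draw is yellow) = 7/16 × 6/15 × 5/14 × 4/13 = 840/43680 = 1/52.

1/52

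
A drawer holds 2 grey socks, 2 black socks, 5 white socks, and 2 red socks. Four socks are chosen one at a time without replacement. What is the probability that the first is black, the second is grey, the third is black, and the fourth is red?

Chain rule:
P = 2/11 × 2/10 × 1/9 × 2/8 = 8/7920 = 1/990.

1/990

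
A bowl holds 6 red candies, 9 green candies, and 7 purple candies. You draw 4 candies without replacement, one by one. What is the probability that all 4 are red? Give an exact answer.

3/1463

P(all red) = 6/22 × 5/21 × 4/20 × 3/19 = 360/175560 = 3/1463.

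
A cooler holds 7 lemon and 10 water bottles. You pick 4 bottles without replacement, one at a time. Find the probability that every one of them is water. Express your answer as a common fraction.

3/34

P(every draw is water) = 10/17 × 9/16 × 8/15 × 7/14 = 5040/57120 = 3/34.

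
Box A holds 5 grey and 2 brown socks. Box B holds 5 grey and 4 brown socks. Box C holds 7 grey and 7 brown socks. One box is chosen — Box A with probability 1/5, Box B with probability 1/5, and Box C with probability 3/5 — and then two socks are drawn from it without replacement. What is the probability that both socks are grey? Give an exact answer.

2369/8190

From Box A: P(both grey) = (5/7)(4/6) = 10/21.
From Box B: P(both grey) = (5/9)(4/8) = 5/18.
From Box C: P(both grey) = (7/14)(6/13) = 3/13.
Total probability = (1/5)(10/21) + (1/5)(5/18) + (3/5)(3/13) = 2369/8190.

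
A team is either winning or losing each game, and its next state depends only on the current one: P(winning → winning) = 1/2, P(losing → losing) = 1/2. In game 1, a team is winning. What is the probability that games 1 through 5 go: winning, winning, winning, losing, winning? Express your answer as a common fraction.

1/16

Game 1 is given. For each transition, use the conditional probability from the current state:
P(winning | winning) = 1/2; P(winning | winning) = 1/2; P(losing | winning) = 1/2; P(winning | losing) = 1/2.
P = 1/2 × 1/2 × 1/2 × 1/2 = 1/16.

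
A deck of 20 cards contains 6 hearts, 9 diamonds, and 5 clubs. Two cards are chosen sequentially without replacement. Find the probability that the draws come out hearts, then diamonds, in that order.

Each draw changes the counts, so multiply the conditional probabilities along the sequence:
P = 6/20 × 9/19 = 54/380 = 27/190.

27/190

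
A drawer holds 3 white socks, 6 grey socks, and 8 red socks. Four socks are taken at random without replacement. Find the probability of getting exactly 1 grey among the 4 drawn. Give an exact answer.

One ordering (grey drawn first) has probability 6/17 × 11/16 × 10/15 × 9/14 = 5940/57120 = 99/952.
There are C(4,1) = 4 such orderings, each equally likely, so P = 4 × 99/952 = 99/238.

99/238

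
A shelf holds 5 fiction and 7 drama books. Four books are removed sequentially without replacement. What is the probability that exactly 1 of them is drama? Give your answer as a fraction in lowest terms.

One ordering (drama drawn first) has probability 7/12 × 5/11 × 4/10 × 3/9 = 420/11880 = 7/198.
There are C(4,1) = 4 such orderings, each equally likely, so P = 4 × 7/198 = 14/99.

14/99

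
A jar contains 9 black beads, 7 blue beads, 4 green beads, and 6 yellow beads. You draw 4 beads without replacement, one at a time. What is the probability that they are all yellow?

P = 6/26 × 5/25 × 4/24 × 3/23 = 360/358800 = 3/2990.

3/2990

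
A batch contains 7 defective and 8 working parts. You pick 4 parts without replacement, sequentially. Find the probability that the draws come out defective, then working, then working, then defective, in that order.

14/195

Each draw changes the counts, so multiply the conditional probabilities along the sequence:
P = 7/15 × 8/14 × 7/13 × 6/12 = 2352/32760 = 14/195.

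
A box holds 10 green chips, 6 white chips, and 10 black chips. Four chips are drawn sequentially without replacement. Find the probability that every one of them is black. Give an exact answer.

P(all black) = 10/26 × 9/25 × 8/24 × 7/23 = 5040/358800 = 21/1495.

21/1495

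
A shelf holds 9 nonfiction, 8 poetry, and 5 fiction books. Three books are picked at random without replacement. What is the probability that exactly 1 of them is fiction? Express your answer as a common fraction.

One ordering (fiction drawn first) has probability 5/22 × 17/21 × 16/20 = 1360/9240 = 34/231.
There are C(3,1) = 3 such orderings, each equally likely, so P = 3 × 34/231 = 34/77.

34/77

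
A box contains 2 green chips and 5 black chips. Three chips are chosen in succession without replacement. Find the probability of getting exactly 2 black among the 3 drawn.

4/7

One ordering (black drawn first) has probability 5/7 × 4/6 × 2/5 = 40/210 = 4/21.
There are C(3,2) = 3 such orderings, each equally likely, so P = 3 × 4/21 = 4/7.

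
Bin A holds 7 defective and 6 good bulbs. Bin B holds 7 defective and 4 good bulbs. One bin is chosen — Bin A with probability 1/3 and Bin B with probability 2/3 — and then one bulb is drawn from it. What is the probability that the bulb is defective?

259/429

From Bin A: P(defective) = 7/13.
From Bin B: P(defective) = 7/11.
Total probability = (1/3)(7/13) + (2/3)(7/11) = 259/429.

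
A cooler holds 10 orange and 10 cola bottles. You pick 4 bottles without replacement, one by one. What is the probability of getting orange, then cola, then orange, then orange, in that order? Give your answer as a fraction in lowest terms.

20/323

Each draw changes the counts, so multiply the conditional probabilities along the sequence:
P = 10/20 × 10/19 × 9/18 × 8/17 = 7200/116280 = 20/323.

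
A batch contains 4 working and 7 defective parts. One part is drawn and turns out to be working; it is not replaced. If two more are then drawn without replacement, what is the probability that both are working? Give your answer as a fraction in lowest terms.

1/15

After the first draw, 3 of the remaining 10 parts are working.
P = 3/10 × 2/9 = 6/90 = 1/15.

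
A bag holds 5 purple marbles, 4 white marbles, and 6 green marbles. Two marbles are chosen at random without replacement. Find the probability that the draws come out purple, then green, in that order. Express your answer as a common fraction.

Multiply the probability of each draw given the previous ones:
P = 5/15 × 6/14 = 30/210 = 1/7.

1/7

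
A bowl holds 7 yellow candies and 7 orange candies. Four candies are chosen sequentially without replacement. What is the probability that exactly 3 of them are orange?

35/143

One ordering (orange drawn first) has probability 7/14 × 6/13 × 5/12 × 7/11 = 1470/24024 = 35/572.
There are C(4,3) = 4 such orderings, each equally likely, so P = 4 × 35/572 = 35/143.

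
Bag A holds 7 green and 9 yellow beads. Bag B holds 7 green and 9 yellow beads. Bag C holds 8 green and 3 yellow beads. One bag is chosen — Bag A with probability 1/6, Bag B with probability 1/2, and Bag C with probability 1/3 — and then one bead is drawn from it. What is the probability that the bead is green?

From Bag A: P(green) = 7/16.
From Bag B: P(green) = 7/16.
From Bag C: P(green) = 8/11.
Total probability = (1/6)(7/16) + (1/2)(7/16) + (1/3)(8/11) = 47/88.

47/88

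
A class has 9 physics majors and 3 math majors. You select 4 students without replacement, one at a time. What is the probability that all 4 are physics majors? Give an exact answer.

P(all physics majors) = 9/12 × 8/11 × 7/10 × 6/9 = 3024/11880 = 14/55.

14/55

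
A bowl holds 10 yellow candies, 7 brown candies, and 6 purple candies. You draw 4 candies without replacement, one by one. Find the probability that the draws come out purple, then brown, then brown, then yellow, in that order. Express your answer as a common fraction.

3/253

Each draw changes the counts, so multiply the conditional probabilities along the sequence:
P = 6/23 × 7/22 × 6/21 × 10/20 = 2520/212520 = 3/253.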